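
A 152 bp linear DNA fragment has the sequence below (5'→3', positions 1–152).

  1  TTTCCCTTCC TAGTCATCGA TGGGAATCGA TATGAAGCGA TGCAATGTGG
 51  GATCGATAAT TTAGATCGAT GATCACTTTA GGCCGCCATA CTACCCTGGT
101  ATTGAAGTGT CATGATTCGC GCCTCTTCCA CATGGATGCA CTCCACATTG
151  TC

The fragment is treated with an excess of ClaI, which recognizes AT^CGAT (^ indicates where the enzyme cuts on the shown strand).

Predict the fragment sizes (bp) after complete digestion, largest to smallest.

ClaI sites (ATCGAT) start at positions 16, 26, 52, 65.
ClaI cuts after base 2 of each site, so after positions 17, 27, 53, 66.
Linear molecule, 4 cuts → 5 fragments:
  1–17 → 17 bp
  18–27 → 10 bp
  28–53 → 26 bp
  54–66 → 13 bp
  67–152 → 86 bp
Sorted largest to smallest: 86, 26, 17, 13, 10 bp.

86, 26, 17, 13, 10 bp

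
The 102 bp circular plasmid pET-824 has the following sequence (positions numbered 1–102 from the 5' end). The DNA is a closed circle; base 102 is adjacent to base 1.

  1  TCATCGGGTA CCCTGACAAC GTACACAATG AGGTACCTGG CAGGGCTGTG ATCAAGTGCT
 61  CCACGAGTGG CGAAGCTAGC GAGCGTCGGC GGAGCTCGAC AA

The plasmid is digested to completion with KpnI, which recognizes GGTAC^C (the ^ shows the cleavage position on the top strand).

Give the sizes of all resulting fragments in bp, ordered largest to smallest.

77, 25 bp

KpnI sites (GGTACC) start at positions 7, 32.
KpnI cuts after base 5 of each site (before the last base), so after positions 11, 36.
Circular molecule, 2 cuts → 2 fragments:
  12–36 → 25 bp
  37–102 then 1–11 → 66 + 11 = 77 bp
Sorted largest to smallest: 77, 25 bp.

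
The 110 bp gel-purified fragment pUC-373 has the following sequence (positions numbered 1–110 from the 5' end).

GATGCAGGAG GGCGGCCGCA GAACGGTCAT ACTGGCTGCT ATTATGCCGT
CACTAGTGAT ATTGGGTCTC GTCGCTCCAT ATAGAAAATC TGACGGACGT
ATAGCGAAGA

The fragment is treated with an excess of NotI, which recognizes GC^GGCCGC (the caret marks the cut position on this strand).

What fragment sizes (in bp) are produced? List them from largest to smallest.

97, 13 bp

The NotI site (GCGGCCGC) starts at position 12.
NotI cuts after base 2 of each site, so after position 13.
Linear molecule, 1 cut → 2 fragments:
  1–13 → 13 bp
  14–110 → 97 bp
Sorted largest to smallest: 97, 13 bp.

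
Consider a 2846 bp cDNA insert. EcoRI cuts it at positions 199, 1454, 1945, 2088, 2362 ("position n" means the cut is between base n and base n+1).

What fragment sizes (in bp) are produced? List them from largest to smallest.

Linear molecule, 5 cuts → 6 fragments:
  199 − 0 = 199 bp
  1454 − 199 = 1255 bp
  1945 − 1454 = 491 bp
  2088 − 1945 = 143 bp
  2362 − 2088 = 274 bp
  2846 − 2362 = 484 bp
Sorted largest to smallest: 1255, 491, 484, 274, 199, 143 bp.

1255, 491, 484, 274, 199, 143 bp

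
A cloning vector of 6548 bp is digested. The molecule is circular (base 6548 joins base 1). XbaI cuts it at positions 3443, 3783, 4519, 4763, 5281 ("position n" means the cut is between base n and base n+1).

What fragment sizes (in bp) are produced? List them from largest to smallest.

4710, 736, 518, 340, 244 bp

Circular molecule, 5 cuts → 5 fragments:
  3783 − 3443 = 340 bp
  4519 − 3783 = 736 bp
  4763 − 4519 = 244 bp
  5281 − 4763 = 518 bp
  wrap: 6548 − 5281 + 3443 = 4710 bp
Sorted largest to smallest: 4710, 736, 518, 340, 244 bp.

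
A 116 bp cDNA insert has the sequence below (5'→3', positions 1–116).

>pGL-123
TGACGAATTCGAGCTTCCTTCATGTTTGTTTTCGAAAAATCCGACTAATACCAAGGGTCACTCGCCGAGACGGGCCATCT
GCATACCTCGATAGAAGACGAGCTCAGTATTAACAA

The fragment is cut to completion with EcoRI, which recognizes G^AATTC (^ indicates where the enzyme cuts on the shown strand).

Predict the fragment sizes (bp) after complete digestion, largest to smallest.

The EcoRI site (GAATTC) starts at position 5.
EcoRI cuts after the first base of each site, so after position 5.
Linear molecule, 1 cut → 2 fragments:
  1–5 → 5 bp
  6–116 → 111 bp
Sorted largest to smallest: 111, 5 bp.

111, 5 bp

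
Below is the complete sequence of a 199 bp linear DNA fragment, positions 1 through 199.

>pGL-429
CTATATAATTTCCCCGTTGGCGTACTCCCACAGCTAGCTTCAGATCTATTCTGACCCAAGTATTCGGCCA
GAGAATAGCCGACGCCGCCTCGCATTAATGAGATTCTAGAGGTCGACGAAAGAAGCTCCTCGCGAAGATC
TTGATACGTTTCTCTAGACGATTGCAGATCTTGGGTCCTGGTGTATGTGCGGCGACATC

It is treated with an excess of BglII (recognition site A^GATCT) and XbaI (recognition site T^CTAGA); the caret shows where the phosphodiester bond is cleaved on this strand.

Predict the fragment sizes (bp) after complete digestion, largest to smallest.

BglII sites (AGATCT) start at positions 42, 136, 166.
BglII cuts after the first base of each site, so after positions 42, 136, 166.
XbaI sites (TCTAGA) start at positions 105, 153.
XbaI cuts after the first base of each site, so after positions 105, 153.
Combined cut positions: 42, 105, 136, 153, 166.
Linear molecule, 5 cuts → 6 fragments:
  1–42 → 42 bp
  43–105 → 63 bp
  106–136 → 31 bp
  137–153 → 17 bp
  154–166 → 13 bp
  167–199 → 33 bp
Sorted largest to smallest: 63, 42, 33, 31, 17, 13 bp.

63, 42, 33, 31, 17, 13 bp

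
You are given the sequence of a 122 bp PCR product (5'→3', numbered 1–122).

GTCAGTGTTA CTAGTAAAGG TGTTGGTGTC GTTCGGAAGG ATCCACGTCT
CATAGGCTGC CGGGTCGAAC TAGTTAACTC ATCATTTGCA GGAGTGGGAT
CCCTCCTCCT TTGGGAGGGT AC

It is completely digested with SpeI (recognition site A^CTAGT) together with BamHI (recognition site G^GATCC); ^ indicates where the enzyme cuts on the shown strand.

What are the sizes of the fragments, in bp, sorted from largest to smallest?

SpeI sites (ACTAGT) start at positions 10, 69.
SpeI cuts after the first base of each site, so after positions 10, 69.
BamHI sites (GGATCC) start at positions 39, 97.
BamHI cuts after the first base of each site, so after positions 39, 97.
Combined cut positions: 10, 39, 69, 97.
Linear molecule, 4 cuts → 5 fragments:
  1–10 → 10 bp
  11–39 → 29 bp
  40–69 → 30 bp
  70–97 → 28 bp
  98–122 → 25 bp
Sorted largest to smallest: 30, 29, 28, 25, 10 bp.

30, 29, 28, 25, 10 bp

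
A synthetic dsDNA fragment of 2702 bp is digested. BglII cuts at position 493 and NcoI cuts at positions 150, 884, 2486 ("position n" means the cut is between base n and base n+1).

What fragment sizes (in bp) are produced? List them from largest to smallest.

1602, 391, 343, 216, 150 bp

Combined cut positions (sorted): 150, 493, 884, 2486.
Linear molecule, 4 cuts → 5 fragments:
  150 − 0 = 150 bp
  493 − 150 = 343 bp
  884 − 493 = 391 bp
  2486 − 884 = 1602 bp
  2702 − 2486 = 216 bp
Sorted largest to smallest: 1602, 391, 343, 216, 150 bp.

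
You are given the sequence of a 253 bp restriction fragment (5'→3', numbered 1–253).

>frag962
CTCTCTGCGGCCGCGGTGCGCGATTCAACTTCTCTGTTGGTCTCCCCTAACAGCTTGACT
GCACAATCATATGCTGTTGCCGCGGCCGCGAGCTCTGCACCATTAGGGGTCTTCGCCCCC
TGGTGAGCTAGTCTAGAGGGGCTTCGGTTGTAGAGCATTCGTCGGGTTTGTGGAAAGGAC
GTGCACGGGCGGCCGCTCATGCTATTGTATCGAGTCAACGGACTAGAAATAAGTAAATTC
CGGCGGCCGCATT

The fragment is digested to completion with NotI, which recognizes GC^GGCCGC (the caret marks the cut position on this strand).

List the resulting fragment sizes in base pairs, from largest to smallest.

NotI sites (GCGGCCGC) start at positions 7, 82, 189, 243.
NotI cuts after base 2 of each site, so after positions 8, 83, 190, 244.
Linear molecule, 4 cuts → 5 fragments:
  1–8 → 8 bp
  9–83 → 75 bp
  84–190 → 107 bp
  191–244 → 54 bp
  245–253 → 9 bp
Sorted largest to smallest: 107, 75, 54, 9, 8 bp.

107, 75, 54, 9, 8 bp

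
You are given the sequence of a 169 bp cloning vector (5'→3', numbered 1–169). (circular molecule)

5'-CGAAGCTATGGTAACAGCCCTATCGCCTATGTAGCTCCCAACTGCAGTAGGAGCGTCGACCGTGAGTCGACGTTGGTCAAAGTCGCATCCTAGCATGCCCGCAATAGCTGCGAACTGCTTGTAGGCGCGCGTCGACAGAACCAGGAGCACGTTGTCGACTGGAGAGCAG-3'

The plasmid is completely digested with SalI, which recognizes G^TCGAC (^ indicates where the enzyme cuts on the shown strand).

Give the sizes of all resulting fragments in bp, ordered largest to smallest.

SalI sites (GTCGAC) start at positions 55, 66, 131, 154.
SalI cuts after the first base of each site, so after positions 55, 66, 131, 154.
Circular molecule, 4 cuts → 4 fragments:
  56–66 → 11 bp
  67–131 → 65 bp
  132–154 → 23 bp
  155–169 then 1–55 → 15 + 55 = 70 bp
Sorted largest to smallest: 70, 65, 23, 11 bp.

70, 65, 23, 11 bp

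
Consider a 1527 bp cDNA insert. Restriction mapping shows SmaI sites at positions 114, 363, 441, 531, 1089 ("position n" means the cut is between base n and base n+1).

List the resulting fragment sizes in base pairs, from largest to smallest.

Linear molecule, 5 cuts → 6 fragments:
  114 − 0 = 114 bp
  363 − 114 = 249 bp
  441 − 363 = 78 bp
  531 − 441 = 90 bp
  1089 − 531 = 558 bp
  1527 − 1089 = 438 bp
Sorted largest to smallest: 558, 438, 249, 114, 90, 78 bp.

558, 438, 249, 114, 90, 78 bp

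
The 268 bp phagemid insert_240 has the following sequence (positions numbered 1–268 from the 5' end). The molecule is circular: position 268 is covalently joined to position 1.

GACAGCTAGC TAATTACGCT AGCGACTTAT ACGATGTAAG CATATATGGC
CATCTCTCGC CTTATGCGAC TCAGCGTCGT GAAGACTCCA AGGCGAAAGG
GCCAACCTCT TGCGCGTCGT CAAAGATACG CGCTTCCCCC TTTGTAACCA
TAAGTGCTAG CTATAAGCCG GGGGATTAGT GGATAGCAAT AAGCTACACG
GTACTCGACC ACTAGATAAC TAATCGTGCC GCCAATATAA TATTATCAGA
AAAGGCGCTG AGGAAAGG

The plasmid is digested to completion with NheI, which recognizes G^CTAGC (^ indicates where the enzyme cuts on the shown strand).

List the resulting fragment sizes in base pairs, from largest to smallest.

138, 117, 13 bp

NheI sites (GCTAGC) start at positions 5, 18, 156.
NheI cuts after the first base of each site, so after positions 5, 18, 156.
Circular molecule, 3 cuts → 3 fragments:
  6–18 → 13 bp
  19–156 → 138 bp
  157–268 then 1–5 → 112 + 5 = 117 bp
Sorted largest to smallest: 138, 117, 13 bp.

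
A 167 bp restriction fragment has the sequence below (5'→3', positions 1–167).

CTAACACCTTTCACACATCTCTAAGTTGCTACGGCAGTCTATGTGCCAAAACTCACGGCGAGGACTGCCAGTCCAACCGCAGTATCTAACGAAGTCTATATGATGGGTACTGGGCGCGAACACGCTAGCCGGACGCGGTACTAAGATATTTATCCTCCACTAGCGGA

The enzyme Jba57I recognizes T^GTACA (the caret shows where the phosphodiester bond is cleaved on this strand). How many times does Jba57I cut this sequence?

No occurrence of TGTACA is present in the sequence.
Jba57I does not cut: 0 sites.

0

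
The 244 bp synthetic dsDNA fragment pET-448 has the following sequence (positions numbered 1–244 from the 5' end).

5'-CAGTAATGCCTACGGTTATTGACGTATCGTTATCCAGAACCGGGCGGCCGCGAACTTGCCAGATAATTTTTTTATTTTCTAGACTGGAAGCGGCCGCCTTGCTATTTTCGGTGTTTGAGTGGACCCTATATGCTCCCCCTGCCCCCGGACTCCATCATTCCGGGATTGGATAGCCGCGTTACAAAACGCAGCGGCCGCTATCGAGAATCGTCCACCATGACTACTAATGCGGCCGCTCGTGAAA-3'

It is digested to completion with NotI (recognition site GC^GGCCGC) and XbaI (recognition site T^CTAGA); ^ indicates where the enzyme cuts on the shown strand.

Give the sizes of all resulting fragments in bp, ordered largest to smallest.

NotI sites (GCGGCCGC) start at positions 44, 90, 191, 229.
NotI cuts after base 2 of each site, so after positions 45, 91, 192, 230.
The XbaI site (TCTAGA) starts at position 78.
XbaI cuts after the first base of each site, so after position 78.
Combined cut positions: 45, 78, 91, 192, 230.
Linear molecule, 5 cuts → 6 fragments:
  1–45 → 45 bp
  46–78 → 33 bp
  79–91 → 13 bp
  92–192 → 101 bp
  193–230 → 38 bp
  231–244 → 14 bp
Sorted largest to smallest: 101, 45, 38, 33, 14, 13 bp.

101, 45, 38, 33, 14, 13 bp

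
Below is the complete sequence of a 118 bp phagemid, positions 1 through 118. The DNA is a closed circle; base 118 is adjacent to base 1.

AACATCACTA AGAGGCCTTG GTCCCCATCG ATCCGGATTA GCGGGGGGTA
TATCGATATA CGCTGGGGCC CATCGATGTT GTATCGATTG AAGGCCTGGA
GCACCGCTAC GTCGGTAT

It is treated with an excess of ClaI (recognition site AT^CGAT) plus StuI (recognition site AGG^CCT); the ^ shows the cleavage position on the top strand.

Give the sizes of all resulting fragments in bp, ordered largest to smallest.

ClaI sites (ATCGAT) start at positions 27, 52, 72, 83.
ClaI cuts after base 2 of each site, so after positions 28, 53, 73, 84.
StuI sites (AGGCCT) start at positions 13, 92.
StuI cuts after base 3 of each site, so after positions 15, 94.
Combined cut positions: 15, 28, 53, 73, 84, 94.
Circular molecule, 6 cuts → 6 fragments:
  16–28 → 13 bp
  29–53 → 25 bp
  54–73 → 20 bp
  74–84 → 11 bp
  85–94 → 10 bp
  95–118 then 1–15 → 24 + 15 = 39 bp
Sorted largest to smallest: 39, 25, 20, 13, 11, 10 bp.

39, 25, 20, 13, 11, 10 bp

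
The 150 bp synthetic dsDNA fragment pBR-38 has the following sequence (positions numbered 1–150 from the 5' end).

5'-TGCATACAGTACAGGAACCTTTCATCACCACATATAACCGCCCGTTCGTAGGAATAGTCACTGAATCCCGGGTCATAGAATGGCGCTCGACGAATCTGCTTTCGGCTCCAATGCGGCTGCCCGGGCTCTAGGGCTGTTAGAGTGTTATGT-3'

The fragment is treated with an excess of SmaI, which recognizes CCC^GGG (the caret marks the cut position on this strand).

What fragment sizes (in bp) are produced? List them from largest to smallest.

69, 53, 28 bp

SmaI sites (CCCGGG) start at positions 67, 120.
SmaI cuts after base 3 of each site, so after positions 69, 122.
Linear molecule, 2 cuts → 3 fragments:
  1–69 → 69 bp
  70–122 → 53 bp
  123–150 → 28 bp
Sorted largest to smallest: 69, 53, 28 bp.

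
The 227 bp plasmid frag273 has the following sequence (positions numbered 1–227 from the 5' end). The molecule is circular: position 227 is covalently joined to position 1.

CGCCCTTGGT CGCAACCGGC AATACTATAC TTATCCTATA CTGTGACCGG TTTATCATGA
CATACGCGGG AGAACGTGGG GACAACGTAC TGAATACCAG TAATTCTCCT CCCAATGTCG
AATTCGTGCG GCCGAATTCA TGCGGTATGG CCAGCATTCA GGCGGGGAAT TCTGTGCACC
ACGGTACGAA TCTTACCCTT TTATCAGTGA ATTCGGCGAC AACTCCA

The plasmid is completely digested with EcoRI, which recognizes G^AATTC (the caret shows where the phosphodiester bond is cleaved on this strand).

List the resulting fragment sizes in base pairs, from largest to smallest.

138, 42, 33, 14 bp

EcoRI sites (GAATTC) start at positions 120, 134, 167, 209.
EcoRI cuts after the first base of each site, so after positions 120, 134, 167, 209.
Circular molecule, 4 cuts → 4 fragments:
  121–134 → 14 bp
  135–167 → 33 bp
  168–209 → 42 bp
  210–227 then 1–120 → 18 + 120 = 138 bp
Sorted largest to smallest: 138, 42, 33, 14 bp.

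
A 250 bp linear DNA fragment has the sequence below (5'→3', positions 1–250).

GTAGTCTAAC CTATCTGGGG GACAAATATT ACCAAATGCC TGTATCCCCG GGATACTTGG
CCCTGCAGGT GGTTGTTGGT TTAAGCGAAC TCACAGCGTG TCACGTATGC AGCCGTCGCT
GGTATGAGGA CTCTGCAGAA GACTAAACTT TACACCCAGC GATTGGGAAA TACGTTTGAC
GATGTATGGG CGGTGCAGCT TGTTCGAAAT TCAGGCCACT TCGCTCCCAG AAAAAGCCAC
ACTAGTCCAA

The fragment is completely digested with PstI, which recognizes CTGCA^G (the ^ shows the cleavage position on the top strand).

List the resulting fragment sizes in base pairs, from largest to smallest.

113, 70, 67 bp

PstI sites (CTGCAG) start at positions 63, 133.
PstI cuts after base 5 of each site (before the last base), so after positions 67, 137.
Linear molecule, 2 cuts → 3 fragments:
  1–67 → 67 bp
  68–137 → 70 bp
  138–250 → 113 bp
Sorted largest to smallest: 113, 70, 67 bp.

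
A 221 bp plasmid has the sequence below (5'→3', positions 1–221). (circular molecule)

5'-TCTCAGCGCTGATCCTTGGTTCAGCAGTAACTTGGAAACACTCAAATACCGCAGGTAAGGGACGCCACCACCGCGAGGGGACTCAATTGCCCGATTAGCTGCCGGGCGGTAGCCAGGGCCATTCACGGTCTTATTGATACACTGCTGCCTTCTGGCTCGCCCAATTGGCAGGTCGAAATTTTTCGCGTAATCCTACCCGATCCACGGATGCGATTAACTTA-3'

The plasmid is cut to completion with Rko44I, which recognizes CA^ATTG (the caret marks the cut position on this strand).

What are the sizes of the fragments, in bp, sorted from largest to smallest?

143, 78 bp

Rko44I sites (CAATTG) start at positions 84, 162.
Rko44I cuts after base 2 of each site, so after positions 85, 163.
Circular molecule, 2 cuts → 2 fragments:
  86–163 → 78 bp
  164–221 then 1–85 → 58 + 85 = 143 bp
Sorted largest to smallest: 143, 78 bp.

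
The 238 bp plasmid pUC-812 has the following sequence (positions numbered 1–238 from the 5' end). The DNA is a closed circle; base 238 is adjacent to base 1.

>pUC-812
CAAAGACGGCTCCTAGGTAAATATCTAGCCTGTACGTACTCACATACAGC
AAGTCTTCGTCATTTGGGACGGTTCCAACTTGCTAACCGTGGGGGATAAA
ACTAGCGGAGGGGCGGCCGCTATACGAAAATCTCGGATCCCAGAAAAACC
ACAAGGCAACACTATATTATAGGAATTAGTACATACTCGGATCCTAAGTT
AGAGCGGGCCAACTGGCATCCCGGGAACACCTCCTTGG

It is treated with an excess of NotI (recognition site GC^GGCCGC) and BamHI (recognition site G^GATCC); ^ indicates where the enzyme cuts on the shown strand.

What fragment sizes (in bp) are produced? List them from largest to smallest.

The NotI site (GCGGCCGC) starts at position 113.
NotI cuts after base 2 of each site, so after position 114.
BamHI sites (GGATCC) start at positions 135, 189.
BamHI cuts after the first base of each site, so after positions 135, 189.
Combined cut positions: 114, 135, 189.
Circular molecule, 3 cuts → 3 fragments:
  115–135 → 21 bp
  136–189 → 54 bp
  190–238 then 1–114 → 49 + 114 = 163 bp
Sorted largest to smallest: 163, 54, 21 bp.

163, 54, 21 bp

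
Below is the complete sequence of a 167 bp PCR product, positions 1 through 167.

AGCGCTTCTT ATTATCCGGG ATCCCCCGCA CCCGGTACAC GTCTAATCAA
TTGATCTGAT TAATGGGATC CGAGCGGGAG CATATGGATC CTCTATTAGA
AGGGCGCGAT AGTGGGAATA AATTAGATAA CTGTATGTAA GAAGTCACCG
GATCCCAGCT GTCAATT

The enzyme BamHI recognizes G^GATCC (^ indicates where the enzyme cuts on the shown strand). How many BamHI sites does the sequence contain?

4

GGATCC occurs starting at positions 19, 66, 86, 150.
BamHI cuts at 4 sites.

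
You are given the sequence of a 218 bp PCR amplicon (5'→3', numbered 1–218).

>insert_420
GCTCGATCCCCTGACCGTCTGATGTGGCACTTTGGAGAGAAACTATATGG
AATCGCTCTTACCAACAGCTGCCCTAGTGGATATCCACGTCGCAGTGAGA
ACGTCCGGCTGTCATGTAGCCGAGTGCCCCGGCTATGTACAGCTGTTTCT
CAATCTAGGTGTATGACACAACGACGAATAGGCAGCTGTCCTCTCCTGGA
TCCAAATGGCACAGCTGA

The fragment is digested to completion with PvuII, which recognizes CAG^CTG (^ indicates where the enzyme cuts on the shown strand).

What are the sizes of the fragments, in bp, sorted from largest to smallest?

PvuII sites (CAGCTG) start at positions 66, 140, 183, 212.
PvuII cuts after base 3 of each site, so after positions 68, 142, 185, 214.
Linear molecule, 4 cuts → 5 fragments:
  1–68 → 68 bp
  69–142 → 74 bp
  143–185 → 43 bp
  186–214 → 29 bp
  215–218 → 4 bp
Sorted largest to smallest: 74, 68, 43, 29, 4 bp.

74, 68, 43, 29, 4 bp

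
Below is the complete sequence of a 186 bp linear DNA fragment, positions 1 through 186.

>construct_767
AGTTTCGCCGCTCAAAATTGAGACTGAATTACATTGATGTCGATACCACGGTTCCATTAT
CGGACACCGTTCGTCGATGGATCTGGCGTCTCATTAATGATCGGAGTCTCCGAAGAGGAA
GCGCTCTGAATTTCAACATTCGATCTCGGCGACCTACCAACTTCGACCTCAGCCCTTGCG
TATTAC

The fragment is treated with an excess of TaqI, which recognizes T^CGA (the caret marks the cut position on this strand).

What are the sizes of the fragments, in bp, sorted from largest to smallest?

66, 40, 34, 23, 23 bp

TaqI sites (TCGA) start at positions 40, 74, 140, 163.
TaqI cuts after the first base of each site, so after positions 40, 74, 140, 163.
Linear molecule, 4 cuts → 5 fragments:
  1–40 → 40 bp
  41–74 → 34 bp
  75–140 → 66 bp
  141–163 → 23 bp
  164–186 → 23 bp
Sorted largest to smallest: 66, 40, 34, 23, 23 bp.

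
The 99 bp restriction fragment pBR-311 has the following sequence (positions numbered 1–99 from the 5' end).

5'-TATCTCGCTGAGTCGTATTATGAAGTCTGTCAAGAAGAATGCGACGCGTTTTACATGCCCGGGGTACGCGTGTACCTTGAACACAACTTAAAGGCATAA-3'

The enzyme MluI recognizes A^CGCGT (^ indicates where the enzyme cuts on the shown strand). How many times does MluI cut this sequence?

ACGCGT occurs starting at positions 44, 66.
MluI cuts at 2 sites.

2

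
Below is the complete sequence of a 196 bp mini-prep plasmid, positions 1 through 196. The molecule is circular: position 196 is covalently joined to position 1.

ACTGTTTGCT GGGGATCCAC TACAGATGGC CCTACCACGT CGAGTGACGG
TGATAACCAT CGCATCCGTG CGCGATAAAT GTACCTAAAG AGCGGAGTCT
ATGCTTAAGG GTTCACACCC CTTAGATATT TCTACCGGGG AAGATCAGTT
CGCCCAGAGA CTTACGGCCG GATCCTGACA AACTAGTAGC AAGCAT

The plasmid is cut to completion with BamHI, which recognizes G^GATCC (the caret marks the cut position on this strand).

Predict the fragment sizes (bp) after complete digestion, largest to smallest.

157, 39 bp

BamHI sites (GGATCC) start at positions 13, 170.
BamHI cuts after the first base of each site, so after positions 13, 170.
Circular molecule, 2 cuts → 2 fragments:
  14–170 → 157 bp
  171–196 then 1–13 → 26 + 13 = 39 bp
Sorted largest to smallest: 157, 39 bp.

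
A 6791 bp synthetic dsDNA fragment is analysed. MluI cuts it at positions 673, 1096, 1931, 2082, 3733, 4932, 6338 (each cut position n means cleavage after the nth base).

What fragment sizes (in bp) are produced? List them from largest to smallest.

Linear molecule, 7 cuts → 8 fragments:
  673 − 0 = 673 bp
  1096 − 673 = 423 bp
  1931 − 1096 = 835 bp
  2082 − 1931 = 151 bp
  3733 − 2082 = 1651 bp
  4932 − 3733 = 1199 bp
  6338 − 4932 = 1406 bp
  6791 − 6338 = 453 bp
Sorted largest to smallest: 1651, 1406, 1199, 835, 673, 453, 423, 151 bp.

1651, 1406, 1199, 835, 673, 453, 423, 151 bp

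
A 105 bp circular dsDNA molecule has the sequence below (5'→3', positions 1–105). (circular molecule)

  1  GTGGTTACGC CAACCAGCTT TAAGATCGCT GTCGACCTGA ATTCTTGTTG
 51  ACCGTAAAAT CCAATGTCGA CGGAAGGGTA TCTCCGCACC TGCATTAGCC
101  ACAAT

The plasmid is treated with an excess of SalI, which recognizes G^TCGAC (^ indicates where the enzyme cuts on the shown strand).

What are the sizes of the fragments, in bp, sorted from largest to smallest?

SalI sites (GTCGAC) start at positions 31, 66.
SalI cuts after the first base of each site, so after positions 31, 66.
Circular molecule, 2 cuts → 2 fragments:
  32–66 → 35 bp
  67–105 then 1–31 → 39 + 31 = 70 bp
Sorted largest to smallest: 70, 35 bp.

70, 35 bp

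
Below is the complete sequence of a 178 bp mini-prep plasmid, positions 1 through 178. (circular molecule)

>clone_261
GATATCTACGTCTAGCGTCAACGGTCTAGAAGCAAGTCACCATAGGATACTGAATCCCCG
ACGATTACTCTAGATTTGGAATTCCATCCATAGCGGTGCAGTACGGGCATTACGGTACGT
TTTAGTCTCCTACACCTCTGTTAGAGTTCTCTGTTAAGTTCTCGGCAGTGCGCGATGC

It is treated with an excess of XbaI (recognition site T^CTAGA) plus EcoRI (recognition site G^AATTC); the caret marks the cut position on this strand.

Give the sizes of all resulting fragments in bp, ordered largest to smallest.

XbaI sites (TCTAGA) start at positions 25, 69.
XbaI cuts after the first base of each site, so after positions 25, 69.
The EcoRI site (GAATTC) starts at position 79.
EcoRI cuts after the first base of each site, so after position 79.
Combined cut positions: 25, 69, 79.
Circular molecule, 3 cuts → 3 fragments:
  26–69 → 44 bp
  70–79 → 10 bp
  80–178 then 1–25 → 99 + 25 = 124 bp
Sorted largest to smallest: 124, 44, 10 bp.

124, 44, 10 bp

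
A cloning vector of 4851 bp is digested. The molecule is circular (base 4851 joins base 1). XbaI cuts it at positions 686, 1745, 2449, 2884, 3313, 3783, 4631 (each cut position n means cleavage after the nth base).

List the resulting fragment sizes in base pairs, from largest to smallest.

1059, 906, 848, 704, 470, 435, 429 bp

Circular molecule, 7 cuts → 7 fragments:
  1745 − 686 = 1059 bp
  2449 − 1745 = 704 bp
  2884 − 2449 = 435 bp
  3313 − 2884 = 429 bp
  3783 − 3313 = 470 bp
  4631 − 3783 = 848 bp
  wrap: 4851 − 4631 + 686 = 906 bp
Sorted largest to smallest: 1059, 906, 848, 704, 470, 435, 429 bp.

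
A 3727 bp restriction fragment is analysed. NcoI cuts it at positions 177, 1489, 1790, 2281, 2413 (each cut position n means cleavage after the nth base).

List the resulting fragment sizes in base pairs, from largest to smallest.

1314, 1312, 491, 301, 177, 132 bp

Linear molecule, 5 cuts → 6 fragments:
  177 − 0 = 177 bp
  1489 − 177 = 1312 bp
  1790 − 1489 = 301 bp
  2281 − 1790 = 491 bp
  2413 − 2281 = 132 bp
  3727 − 2413 = 1314 bp
Sorted largest to smallest: 1314, 1312, 491, 301, 177, 132 bp.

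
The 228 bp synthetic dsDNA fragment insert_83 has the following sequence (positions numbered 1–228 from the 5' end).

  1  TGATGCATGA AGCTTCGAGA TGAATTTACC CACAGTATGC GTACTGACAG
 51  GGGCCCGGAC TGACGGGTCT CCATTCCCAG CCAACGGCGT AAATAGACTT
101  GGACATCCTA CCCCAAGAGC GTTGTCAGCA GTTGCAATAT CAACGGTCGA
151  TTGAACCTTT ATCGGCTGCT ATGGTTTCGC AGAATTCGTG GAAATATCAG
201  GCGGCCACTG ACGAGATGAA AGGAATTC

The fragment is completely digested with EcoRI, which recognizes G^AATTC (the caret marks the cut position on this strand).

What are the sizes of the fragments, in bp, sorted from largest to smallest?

182, 41, 5 bp

EcoRI sites (GAATTC) start at positions 182, 223.
EcoRI cuts after the first base of each site, so after positions 182, 223.
Linear molecule, 2 cuts → 3 fragments:
  1–182 → 182 bp
  183–223 → 41 bp
  224–228 → 5 bp
Sorted largest to smallest: 182, 41, 5 bp.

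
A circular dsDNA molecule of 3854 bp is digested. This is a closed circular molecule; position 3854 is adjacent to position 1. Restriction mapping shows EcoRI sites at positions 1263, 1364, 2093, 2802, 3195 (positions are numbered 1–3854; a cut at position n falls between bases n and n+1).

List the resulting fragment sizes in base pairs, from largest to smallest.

Circular molecule, 5 cuts → 5 fragments:
  1364 − 1263 = 101 bp
  2093 − 1364 = 729 bp
  2802 − 2093 = 709 bp
  3195 − 2802 = 393 bp
  wrap: 3854 − 3195 + 1263 = 1922 bp
Sorted largest to smallest: 1922, 729, 709, 393, 101 bp.

1922, 729, 709, 393, 101 bp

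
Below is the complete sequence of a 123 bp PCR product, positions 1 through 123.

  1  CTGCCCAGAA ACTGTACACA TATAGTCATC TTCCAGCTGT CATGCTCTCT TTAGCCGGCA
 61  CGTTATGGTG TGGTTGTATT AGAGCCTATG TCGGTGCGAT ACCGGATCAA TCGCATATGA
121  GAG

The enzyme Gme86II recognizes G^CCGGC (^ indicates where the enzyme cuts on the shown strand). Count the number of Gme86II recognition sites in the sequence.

1

GCCGGC occurs starting at position 54.
Gme86II cuts at 1 site.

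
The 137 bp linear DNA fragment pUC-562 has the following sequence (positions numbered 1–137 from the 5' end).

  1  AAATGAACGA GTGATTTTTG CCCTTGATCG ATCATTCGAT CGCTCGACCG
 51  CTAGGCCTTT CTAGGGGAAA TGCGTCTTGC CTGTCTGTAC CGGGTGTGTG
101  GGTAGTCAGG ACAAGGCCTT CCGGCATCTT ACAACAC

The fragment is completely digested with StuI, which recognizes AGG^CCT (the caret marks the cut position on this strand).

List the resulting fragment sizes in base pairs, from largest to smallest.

61, 55, 21 bp

StuI sites (AGGCCT) start at positions 53, 114.
StuI cuts after base 3 of each site, so after positions 55, 116.
Linear molecule, 2 cuts → 3 fragments:
  1–55 → 55 bp
  56–116 → 61 bp
  117–137 → 21 bp
Sorted largest to smallest: 61, 55, 21 bp.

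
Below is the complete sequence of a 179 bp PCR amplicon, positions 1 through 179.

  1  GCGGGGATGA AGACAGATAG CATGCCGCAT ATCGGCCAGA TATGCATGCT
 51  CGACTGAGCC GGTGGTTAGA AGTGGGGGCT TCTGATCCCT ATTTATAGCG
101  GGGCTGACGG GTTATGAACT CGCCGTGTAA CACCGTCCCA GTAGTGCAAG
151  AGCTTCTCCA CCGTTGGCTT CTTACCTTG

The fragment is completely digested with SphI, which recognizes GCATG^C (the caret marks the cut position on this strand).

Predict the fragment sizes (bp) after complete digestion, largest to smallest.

SphI sites (GCATGC) start at positions 20, 44.
SphI cuts after base 5 of each site (before the last base), so after positions 24, 48.
Linear molecule, 2 cuts → 3 fragments:
  1–24 → 24 bp
  25–48 → 24 bp
  49–179 → 131 bp
Sorted largest to smallest: 131, 24, 24 bp.

131, 24, 24 bp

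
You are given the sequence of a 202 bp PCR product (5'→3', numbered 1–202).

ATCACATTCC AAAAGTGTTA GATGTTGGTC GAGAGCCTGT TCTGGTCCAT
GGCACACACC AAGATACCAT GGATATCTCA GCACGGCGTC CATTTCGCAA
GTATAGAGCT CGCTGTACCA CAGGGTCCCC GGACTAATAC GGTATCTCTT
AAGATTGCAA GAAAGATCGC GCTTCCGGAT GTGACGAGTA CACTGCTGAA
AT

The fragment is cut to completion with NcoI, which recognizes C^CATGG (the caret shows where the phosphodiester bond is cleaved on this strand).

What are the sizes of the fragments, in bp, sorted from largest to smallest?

135, 47, 20 bp

NcoI sites (CCATGG) start at positions 47, 67.
NcoI cuts after the first base of each site, so after positions 47, 67.
Linear molecule, 2 cuts → 3 fragments:
  1–47 → 47 bp
  48–67 → 20 bp
  68–202 → 135 bp
Sorted largest to smallest: 135, 47, 20 bp.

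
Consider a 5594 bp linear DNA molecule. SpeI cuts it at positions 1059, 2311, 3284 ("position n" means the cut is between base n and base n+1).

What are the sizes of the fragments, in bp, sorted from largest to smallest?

Linear molecule, 3 cuts → 4 fragments:
  1059 − 0 = 1059 bp
  2311 − 1059 = 1252 bp
  3284 − 2311 = 973 bp
  5594 − 3284 = 2310 bp
Sorted largest to smallest: 2310, 1252, 1059, 973 bp.

2310, 1252, 1059, 973 bp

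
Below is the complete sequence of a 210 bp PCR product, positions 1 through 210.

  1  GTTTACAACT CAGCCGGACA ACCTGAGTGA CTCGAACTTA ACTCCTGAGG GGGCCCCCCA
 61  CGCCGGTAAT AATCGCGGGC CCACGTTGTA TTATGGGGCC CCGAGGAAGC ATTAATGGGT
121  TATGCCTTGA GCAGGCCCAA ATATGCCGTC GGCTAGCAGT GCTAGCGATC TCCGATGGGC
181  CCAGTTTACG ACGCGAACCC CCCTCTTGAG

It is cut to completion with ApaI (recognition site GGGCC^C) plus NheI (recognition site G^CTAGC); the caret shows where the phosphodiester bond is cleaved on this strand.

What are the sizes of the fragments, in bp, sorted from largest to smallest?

55, 52, 29, 26, 20, 19, 9 bp

ApaI sites (GGGCCC) start at positions 51, 77, 96, 177.
ApaI cuts after base 5 of each site (before the last base), so after positions 55, 81, 100, 181.
NheI sites (GCTAGC) start at positions 152, 161.
NheI cuts after the first base of each site, so after positions 152, 161.
Combined cut positions: 55, 81, 100, 152, 161, 181.
Linear molecule, 6 cuts → 7 fragments:
  1–55 → 55 bp
  56–81 → 26 bp
  82–100 → 19 bp
  101–152 → 52 bp
  153–161 → 9 bp
  162–181 → 20 bp
  182–210 → 29 bp
Sorted largest to smallest: 55, 52, 29, 26, 20, 19, 9 bp.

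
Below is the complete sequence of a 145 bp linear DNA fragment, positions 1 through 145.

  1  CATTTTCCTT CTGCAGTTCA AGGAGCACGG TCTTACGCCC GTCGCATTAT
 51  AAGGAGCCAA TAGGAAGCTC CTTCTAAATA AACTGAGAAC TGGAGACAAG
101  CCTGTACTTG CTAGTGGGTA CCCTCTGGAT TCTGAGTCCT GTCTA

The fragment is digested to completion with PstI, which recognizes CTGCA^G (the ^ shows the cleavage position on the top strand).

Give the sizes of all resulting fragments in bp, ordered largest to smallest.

130, 15 bp

The PstI site (CTGCAG) starts at position 11.
PstI cuts after base 5 of each site (before the last base), so after position 15.
Linear molecule, 1 cut → 2 fragments:
  1–15 → 15 bp
  16–145 → 130 bp
Sorted largest to smallest: 130, 15 bp.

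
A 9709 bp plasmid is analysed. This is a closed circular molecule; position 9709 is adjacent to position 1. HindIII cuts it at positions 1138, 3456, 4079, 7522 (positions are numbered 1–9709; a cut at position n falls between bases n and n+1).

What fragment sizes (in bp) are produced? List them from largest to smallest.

3443, 3325, 2318, 623 bp

Circular molecule, 4 cuts → 4 fragments:
  3456 − 1138 = 2318 bp
  4079 − 3456 = 623 bp
  7522 − 4079 = 3443 bp
  wrap: 9709 − 7522 + 1138 = 3325 bp
Sorted largest to smallest: 3443, 3325, 2318, 623 bp.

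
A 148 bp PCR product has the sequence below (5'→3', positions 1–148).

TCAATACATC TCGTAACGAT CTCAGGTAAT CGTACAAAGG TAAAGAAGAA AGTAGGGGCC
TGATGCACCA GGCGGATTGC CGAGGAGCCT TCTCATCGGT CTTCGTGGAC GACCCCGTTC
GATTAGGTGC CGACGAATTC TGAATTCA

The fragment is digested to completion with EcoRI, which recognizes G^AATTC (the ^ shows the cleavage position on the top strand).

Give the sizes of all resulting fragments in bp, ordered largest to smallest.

EcoRI sites (GAATTC) start at positions 135, 142.
EcoRI cuts after the first base of each site, so after positions 135, 142.
Linear molecule, 2 cuts → 3 fragments:
  1–135 → 135 bp
  136–142 → 7 bp
  143–148 → 6 bp
Sorted largest to smallest: 135, 7, 6 bp.

135, 7, 6 bp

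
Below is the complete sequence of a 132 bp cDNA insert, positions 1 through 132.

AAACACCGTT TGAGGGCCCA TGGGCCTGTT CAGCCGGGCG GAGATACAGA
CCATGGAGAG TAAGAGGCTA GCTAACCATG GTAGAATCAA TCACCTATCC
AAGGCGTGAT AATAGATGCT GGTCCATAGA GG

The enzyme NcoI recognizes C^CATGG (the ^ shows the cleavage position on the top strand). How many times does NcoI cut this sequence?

CCATGG occurs starting at positions 18, 51, 76.
NcoI cuts at 3 sites.

3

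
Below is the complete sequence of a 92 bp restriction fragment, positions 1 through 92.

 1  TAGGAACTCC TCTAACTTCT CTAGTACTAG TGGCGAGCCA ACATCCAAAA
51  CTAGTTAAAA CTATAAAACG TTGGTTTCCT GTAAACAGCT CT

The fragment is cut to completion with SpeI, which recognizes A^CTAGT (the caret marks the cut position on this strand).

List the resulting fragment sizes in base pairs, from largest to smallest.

SpeI sites (ACTAGT) start at positions 26, 50.
SpeI cuts after the first base of each site, so after positions 26, 50.
Linear molecule, 2 cuts → 3 fragments:
  1–26 → 26 bp
  27–50 → 24 bp
  51–92 → 42 bp
Sorted largest to smallest: 42, 26, 24 bp.

42, 26, 24 bp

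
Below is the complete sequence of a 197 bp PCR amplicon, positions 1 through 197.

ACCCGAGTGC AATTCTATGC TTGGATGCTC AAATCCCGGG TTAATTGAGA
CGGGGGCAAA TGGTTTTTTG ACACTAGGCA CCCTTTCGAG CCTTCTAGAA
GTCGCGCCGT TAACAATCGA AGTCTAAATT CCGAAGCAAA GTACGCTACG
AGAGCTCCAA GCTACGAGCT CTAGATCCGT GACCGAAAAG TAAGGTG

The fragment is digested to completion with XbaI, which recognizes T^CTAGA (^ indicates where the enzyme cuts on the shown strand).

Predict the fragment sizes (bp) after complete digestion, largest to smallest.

XbaI sites (TCTAGA) start at positions 94, 170.
XbaI cuts after the first base of each site, so after positions 94, 170.
Linear molecule, 2 cuts → 3 fragments:
  1–94 → 94 bp
  95–170 → 76 bp
  171–197 → 27 bp
Sorted largest to smallest: 94, 76, 27 bp.

94, 76, 27 bp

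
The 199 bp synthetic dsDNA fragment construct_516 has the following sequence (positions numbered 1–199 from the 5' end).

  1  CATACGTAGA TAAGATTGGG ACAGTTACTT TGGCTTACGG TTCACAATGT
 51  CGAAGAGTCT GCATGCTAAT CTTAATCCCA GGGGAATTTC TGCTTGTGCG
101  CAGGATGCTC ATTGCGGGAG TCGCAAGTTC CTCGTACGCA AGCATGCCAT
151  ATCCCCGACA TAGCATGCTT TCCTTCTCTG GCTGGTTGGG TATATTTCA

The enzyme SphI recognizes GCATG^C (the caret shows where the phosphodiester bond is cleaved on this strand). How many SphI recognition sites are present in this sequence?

3

GCATGC occurs starting at positions 61, 142, 163.
SphI cuts at 3 sites.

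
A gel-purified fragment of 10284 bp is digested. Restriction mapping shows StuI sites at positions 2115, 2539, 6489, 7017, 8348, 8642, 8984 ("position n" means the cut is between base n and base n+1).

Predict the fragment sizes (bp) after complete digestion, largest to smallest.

Linear molecule, 7 cuts → 8 fragments:
  2115 − 0 = 2115 bp
  2539 − 2115 = 424 bp
  6489 − 2539 = 3950 bp
  7017 − 6489 = 528 bp
  8348 − 7017 = 1331 bp
  8642 − 8348 = 294 bp
  8984 − 8642 = 342 bp
  10284 − 8984 = 1300 bp
Sorted largest to smallest: 3950, 2115, 1331, 1300, 528, 424, 342, 294 bp.

3950, 2115, 1331, 1300, 528, 424, 342, 294 bp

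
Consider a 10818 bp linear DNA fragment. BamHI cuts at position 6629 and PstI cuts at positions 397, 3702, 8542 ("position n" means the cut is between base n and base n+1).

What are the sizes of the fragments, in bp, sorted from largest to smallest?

Combined cut positions (sorted): 397, 3702, 6629, 8542.
Linear molecule, 4 cuts → 5 fragments:
  397 − 0 = 397 bp
  3702 − 397 = 3305 bp
  6629 − 3702 = 2927 bp
  8542 − 6629 = 1913 bp
  10818 − 8542 = 2276 bp
Sorted largest to smallest: 3305, 2927, 2276, 1913, 397 bp.

3305, 2927, 2276, 1913, 397 bp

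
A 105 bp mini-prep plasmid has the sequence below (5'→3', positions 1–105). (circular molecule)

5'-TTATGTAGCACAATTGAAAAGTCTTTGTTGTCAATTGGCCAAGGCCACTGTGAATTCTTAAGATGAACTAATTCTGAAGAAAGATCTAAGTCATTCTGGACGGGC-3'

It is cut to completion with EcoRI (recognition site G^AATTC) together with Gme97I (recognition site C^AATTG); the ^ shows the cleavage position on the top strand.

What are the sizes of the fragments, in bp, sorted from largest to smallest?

The EcoRI site (GAATTC) starts at position 52.
EcoRI cuts after the first base of each site, so after position 52.
Gme97I sites (CAATTG) start at positions 11, 32.
Gme97I cuts after the first base of each site, so after positions 11, 32.
Combined cut positions: 11, 32, 52.
Circular molecule, 3 cuts → 3 fragments:
  12–32 → 21 bp
  33–52 → 20 bp
  53–105 then 1–11 → 53 + 11 = 64 bp
Sorted largest to smallest: 64, 21, 20 bp.

64, 21, 20 bp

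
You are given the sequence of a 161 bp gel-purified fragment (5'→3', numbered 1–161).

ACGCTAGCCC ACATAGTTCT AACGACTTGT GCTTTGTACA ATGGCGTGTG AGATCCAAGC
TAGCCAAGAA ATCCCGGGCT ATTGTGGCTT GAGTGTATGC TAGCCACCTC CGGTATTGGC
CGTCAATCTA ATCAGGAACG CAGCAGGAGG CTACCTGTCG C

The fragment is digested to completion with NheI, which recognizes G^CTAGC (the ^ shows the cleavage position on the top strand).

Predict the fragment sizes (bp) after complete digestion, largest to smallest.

62, 56, 40, 3 bp

NheI sites (GCTAGC) start at positions 3, 59, 99.
NheI cuts after the first base of each site, so after positions 3, 59, 99.
Linear molecule, 3 cuts → 4 fragments:
  1–3 → 3 bp
  4–59 → 56 bp
  60–99 → 40 bp
  100–161 → 62 bp
Sorted largest to smallest: 62, 56, 40, 3 bp.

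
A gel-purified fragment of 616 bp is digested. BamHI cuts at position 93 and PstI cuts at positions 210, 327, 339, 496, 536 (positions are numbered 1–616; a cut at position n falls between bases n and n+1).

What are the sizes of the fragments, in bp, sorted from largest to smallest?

Combined cut positions (sorted): 93, 210, 327, 339, 496, 536.
Linear molecule, 6 cuts → 7 fragments:
  93 − 0 = 93 bp
  210 − 93 = 117 bp
  327 − 210 = 117 bp
  339 − 327 = 12 bp
  496 − 339 = 157 bp
  536 − 496 = 40 bp
  616 − 536 = 80 bp
Sorted largest to smallest: 157, 117, 117, 93, 80, 40, 12 bp.

157, 117, 117, 93, 80, 40, 12 bp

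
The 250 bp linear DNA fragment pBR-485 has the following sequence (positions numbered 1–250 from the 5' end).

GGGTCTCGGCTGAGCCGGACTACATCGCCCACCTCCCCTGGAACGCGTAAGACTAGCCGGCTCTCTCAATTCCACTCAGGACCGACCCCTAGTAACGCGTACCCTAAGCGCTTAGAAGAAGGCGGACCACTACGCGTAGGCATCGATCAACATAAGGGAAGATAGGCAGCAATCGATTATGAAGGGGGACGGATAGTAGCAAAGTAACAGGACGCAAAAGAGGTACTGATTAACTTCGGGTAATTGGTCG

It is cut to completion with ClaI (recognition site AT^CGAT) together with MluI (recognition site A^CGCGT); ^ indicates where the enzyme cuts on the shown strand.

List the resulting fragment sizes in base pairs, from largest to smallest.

77, 52, 43, 37, 30, 11 bp

ClaI sites (ATCGAT) start at positions 142, 172.
ClaI cuts after base 2 of each site, so after positions 143, 173.
MluI sites (ACGCGT) start at positions 43, 95, 132.
MluI cuts after the first base of each site, so after positions 43, 95, 132.
Combined cut positions: 43, 95, 132, 143, 173.
Linear molecule, 5 cuts → 6 fragments:
  1–43 → 43 bp
  44–95 → 52 bp
  96–132 → 37 bp
  133–143 → 11 bp
  144–173 → 30 bp
  174–250 → 77 bp
Sorted largest to smallest: 77, 52, 43, 37, 30, 11 bp.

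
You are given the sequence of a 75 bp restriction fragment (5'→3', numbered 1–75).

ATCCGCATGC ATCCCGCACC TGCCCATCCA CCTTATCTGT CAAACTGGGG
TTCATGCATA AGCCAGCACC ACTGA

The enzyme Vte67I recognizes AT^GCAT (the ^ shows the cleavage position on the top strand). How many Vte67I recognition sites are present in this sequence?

2

ATGCAT occurs starting at positions 7, 54.
Vte67I cuts at 2 sites.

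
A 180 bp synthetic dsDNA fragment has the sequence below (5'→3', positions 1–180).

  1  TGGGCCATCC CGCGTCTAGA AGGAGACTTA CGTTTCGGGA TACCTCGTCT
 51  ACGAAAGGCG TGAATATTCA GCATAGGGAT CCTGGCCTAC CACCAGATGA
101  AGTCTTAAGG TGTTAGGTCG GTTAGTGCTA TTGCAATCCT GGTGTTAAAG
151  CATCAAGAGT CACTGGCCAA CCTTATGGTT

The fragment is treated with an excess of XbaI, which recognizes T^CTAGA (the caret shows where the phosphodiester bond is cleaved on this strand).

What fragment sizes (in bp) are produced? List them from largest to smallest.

165, 15 bp

The XbaI site (TCTAGA) starts at position 15.
XbaI cuts after the first base of each site, so after position 15.
Linear molecule, 1 cut → 2 fragments:
  1–15 → 15 bp
  16–180 → 165 bp
Sorted largest to smallest: 165, 15 bp.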